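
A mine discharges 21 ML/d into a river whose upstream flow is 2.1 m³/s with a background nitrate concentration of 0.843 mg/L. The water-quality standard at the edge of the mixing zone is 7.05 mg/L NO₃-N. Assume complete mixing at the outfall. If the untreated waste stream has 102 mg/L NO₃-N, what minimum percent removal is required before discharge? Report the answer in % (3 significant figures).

21 ML/d = 0.2431 m³/s.
Mass balance: 7.05·2.343 = 0.2431·Cₑ + 2.1·0.843.
Cₑ = (16.52 − 1.77) / 0.2431 = 60.68 mg/L.
Required removal = 1 − 60.68/102 = 40.51 %.

40.5 %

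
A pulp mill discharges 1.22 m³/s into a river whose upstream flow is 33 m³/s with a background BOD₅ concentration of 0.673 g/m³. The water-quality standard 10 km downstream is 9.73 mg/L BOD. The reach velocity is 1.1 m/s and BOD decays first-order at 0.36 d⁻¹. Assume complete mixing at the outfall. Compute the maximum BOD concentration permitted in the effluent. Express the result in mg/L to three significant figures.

265 mg/L

Travel time to the compliance point: t = 1e+04/1.1 = 9091 s = 0.1052 d; decay factor exp(−0.36·0.1052) = 0.9628.
So the concentration just after mixing may be at most 9.73/0.9628 = 10.11 mg/L.
Mass balance: 10.11·34.22 = 1.22·Cₑ + 33·0.673.
Cₑ = (345.8 − 22.21) / 1.22 = 265.3 mg/L.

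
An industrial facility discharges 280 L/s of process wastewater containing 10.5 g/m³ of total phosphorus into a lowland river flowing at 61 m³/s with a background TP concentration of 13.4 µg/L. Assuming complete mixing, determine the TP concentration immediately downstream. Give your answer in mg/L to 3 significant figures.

280 L/s = 0.28 m³/s.
13.4 µg/L = 0.0134 mg/L.
Flow-weighted mixing gives C = (0.28·10.5 + 61·0.0134) / (0.28 + 61) = 3.757/61.28 = 0.06132 mg/L.

0.0613 mg/L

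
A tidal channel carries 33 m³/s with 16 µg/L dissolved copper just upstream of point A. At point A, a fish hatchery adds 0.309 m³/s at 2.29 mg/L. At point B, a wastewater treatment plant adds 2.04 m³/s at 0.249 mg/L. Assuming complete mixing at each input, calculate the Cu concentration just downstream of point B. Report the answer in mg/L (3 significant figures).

0.0493 mg/L

16 µg/L = 0.016 mg/L.
After input A: C = (33·0.016 + 0.309·2.29) / 33.31 = 0.0371 mg/L.
After input B: C = (33.31·0.0371 + 2.04·0.249) / 35.35 = 0.04932 mg/L.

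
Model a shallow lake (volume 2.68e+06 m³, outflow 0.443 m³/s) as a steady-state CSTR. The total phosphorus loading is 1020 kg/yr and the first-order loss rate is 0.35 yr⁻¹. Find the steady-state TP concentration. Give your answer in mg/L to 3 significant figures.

0.0684 mg/L

Outflow Q = 0.443 m³/s × 3.156e+07 s/yr = 1.398e+07 m³/yr.
Steady-state CSTR mass balance: W = Q·C + k·V·C, so C = W/(Q + kV).
Q + kV = 1.398e+07 + 0.35·2.68e+06 = 1.492e+07 m³/yr.
C = 1020/1.492e+07 = 6.837e-05 kg/m³ = 0.06837 mg/L.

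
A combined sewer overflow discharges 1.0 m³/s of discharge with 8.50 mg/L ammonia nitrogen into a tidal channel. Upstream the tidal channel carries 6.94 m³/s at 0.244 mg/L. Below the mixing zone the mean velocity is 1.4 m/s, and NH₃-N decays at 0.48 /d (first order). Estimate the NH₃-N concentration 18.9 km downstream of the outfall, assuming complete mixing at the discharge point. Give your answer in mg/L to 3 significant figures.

1.19 mg/L

After complete mixing, C₀ = (1·8.5 + 6.94·0.244) / 7.94 = 1.284 mg/L.
Travel time t = 1.89e+04 m / 1.4 m/s = 1.35e+04 s = 0.1562 d.
C = 1.284·exp(−0.48·0.1562) = 1.284·0.9277 = 1.191 mg/L.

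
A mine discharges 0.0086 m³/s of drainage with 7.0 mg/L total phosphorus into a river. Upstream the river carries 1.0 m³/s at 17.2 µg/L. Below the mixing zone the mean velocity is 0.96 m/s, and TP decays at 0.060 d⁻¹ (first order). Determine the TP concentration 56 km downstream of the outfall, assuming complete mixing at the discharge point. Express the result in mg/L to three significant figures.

0.0737 mg/L

17.2 µg/L = 0.0172 mg/L.
After complete mixing, C₀ = (0.0086·7 + 1·0.0172) / 1.009 = 0.07674 mg/L.
Travel time t = 5.6e+04 m / 0.96 m/s = 5.833e+04 s = 0.6752 d.
C = 0.07674·exp(−0.060·0.6752) = 0.07674·0.9603 = 0.07369 mg/L.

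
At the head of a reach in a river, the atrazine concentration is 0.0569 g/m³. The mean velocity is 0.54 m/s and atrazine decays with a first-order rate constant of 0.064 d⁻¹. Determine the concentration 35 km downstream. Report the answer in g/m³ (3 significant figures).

0.0542 g/m³

Travel time t = 35 km / 0.54 m/s = 3.5e+04/0.54 = 6.481e+04 s = 0.7502 d.
First-order decay: C = 0.0569·exp(−0.064·0.7502) = 0.0569·0.9531 = 0.05423 g/m³.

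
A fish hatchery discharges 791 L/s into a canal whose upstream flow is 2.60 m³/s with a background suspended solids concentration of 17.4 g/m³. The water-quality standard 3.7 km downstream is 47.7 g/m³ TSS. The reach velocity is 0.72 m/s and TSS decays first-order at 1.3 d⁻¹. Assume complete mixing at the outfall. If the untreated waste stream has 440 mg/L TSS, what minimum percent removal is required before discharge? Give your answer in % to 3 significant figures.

62.8 %

791 L/s = 0.791 m³/s.
Travel time to the compliance point: t = 3700/0.72 = 5139 s = 0.05948 d; decay factor exp(−1.3·0.05948) = 0.9256.
So the concentration just after mixing may be at most 47.7/0.9256 = 51.53 mg/L.
Mass balance: 51.53·3.391 = 0.791·Cₑ + 2.6·17.4.
Cₑ = (174.8 − 45.24) / 0.791 = 163.7 mg/L.
Required removal = 1 − 163.7/440 = 62.79 %.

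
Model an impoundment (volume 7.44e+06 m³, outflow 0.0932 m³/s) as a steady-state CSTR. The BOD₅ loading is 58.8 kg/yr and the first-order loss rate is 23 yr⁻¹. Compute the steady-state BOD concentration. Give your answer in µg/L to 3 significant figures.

0.338 µg/L

Outflow Q = 0.0932 m³/s × 3.156e+07 s/yr = 2.941e+06 m³/yr.
Steady-state CSTR mass balance: W = Q·C + k·V·C, so C = W/(Q + kV).
Q + kV = 2.941e+06 + 23·7.44e+06 = 1.741e+08 m³/yr.
C = 58.8/1.741e+08 = 3.378e-07 kg/m³ = 0.0003378 mg/L = 0.3378 µg/L.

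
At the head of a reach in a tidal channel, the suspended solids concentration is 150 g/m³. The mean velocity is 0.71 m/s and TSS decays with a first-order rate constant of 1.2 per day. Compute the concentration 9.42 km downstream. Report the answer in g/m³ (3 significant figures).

Travel time t = 9.42 km / 0.71 m/s = 9420/0.71 = 1.327e+04 s = 0.1536 d.
First-order decay: C = 150·exp(−1.2·0.1536) = 150·0.8317 = 124.8 g/m³.

125 g/m³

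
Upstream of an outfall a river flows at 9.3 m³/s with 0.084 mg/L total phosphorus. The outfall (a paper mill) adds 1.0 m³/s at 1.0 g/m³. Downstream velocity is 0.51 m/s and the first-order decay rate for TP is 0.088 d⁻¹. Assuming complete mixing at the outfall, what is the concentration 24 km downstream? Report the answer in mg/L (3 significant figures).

After complete mixing, C₀ = (1·1 + 9.3·0.084) / 10.3 = 0.1729 mg/L.
Travel time t = 2.4e+04 m / 0.51 m/s = 4.706e+04 s = 0.5447 d.
C = 0.1729·exp(−0.088·0.5447) = 0.1729·0.9532 = 0.1648 mg/L.

0.165 mg/L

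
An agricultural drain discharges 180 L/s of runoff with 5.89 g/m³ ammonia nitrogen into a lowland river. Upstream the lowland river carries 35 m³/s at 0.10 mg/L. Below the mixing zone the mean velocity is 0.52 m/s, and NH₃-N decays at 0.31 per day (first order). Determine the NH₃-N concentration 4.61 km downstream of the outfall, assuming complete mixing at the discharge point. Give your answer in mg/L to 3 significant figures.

0.126 mg/L

180 L/s = 0.18 m³/s.
After complete mixing, C₀ = (0.18·5.89 + 35·0.1) / 35.18 = 0.1296 mg/L.
Travel time t = 4610 m / 0.52 m/s = 8865 s = 0.1026 d.
C = 0.1296·exp(−0.31·0.1026) = 0.1296·0.9687 = 0.1256 mg/L.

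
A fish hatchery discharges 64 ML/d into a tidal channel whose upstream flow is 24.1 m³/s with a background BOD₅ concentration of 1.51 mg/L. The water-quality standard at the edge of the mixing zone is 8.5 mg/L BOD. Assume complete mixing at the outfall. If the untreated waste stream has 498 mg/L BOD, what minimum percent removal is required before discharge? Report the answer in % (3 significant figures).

52.6 %

64 ML/d = 0.7407 m³/s.
Mass balance: 8.5·24.84 = 0.7407·Cₑ + 24.1·1.51.
Cₑ = (211.1 − 36.39) / 0.7407 = 235.9 mg/L.
Required removal = 1 − 235.9/498 = 52.63 %.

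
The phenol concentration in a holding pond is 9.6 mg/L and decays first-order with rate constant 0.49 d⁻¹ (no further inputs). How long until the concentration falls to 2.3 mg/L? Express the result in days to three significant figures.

2.92 d

t = ln(C₀/C)/k = ln(9.6/2.3)/0.49 = 1.429/0.49 = 2.916 d.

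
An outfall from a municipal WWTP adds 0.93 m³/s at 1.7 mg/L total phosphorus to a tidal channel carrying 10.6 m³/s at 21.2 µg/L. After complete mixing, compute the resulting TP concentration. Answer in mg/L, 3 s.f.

0.157 mg/L

21.2 µg/L = 0.0212 mg/L.
Conservation of mass across the mixing zone: C = (0.93·1.7 + 10.6·0.0212) / (0.93 + 10.6) = 1.806/11.53 = 0.1566 mg/L.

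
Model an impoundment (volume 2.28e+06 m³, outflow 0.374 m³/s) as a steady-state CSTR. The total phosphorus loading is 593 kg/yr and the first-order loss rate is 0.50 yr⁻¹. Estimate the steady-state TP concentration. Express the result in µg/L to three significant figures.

Outflow Q = 0.374 m³/s × 3.156e+07 s/yr = 1.18e+07 m³/yr.
Steady-state CSTR mass balance: W = Q·C + k·V·C, so C = W/(Q + kV).
Q + kV = 1.18e+07 + 0.50·2.28e+06 = 1.294e+07 m³/yr.
C = 593/1.294e+07 = 4.582e-05 kg/m³ = 0.04582 mg/L = 45.82 µg/L.

45.8 µg/L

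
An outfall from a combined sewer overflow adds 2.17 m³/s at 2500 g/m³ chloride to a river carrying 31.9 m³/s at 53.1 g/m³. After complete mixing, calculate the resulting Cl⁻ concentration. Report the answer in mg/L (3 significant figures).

Flow-weighted mixing gives C = (2.17·2500 + 31.9·53.1) / (2.17 + 31.9) = 7119/34.07 = 208.9 mg/L.

209 mg/L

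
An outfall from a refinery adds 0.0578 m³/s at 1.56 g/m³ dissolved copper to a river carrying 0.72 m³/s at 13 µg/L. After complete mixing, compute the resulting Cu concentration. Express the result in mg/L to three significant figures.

0.128 mg/L

13 µg/L = 0.013 mg/L.
By mass balance at complete mixing, C = (0.0578·1.56 + 0.72·0.013) / (0.0578 + 0.72) = 0.09953/0.7778 = 0.128 mg/L.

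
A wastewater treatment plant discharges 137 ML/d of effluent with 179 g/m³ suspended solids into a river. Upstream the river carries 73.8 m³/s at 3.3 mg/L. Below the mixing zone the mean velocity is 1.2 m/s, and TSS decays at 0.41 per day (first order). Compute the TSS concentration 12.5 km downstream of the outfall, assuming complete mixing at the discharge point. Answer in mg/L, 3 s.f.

137 ML/d = 1.586 m³/s.
After complete mixing, C₀ = (1.586·179 + 73.8·3.3) / 75.39 = 6.996 mg/L.
Travel time t = 1.25e+04 m / 1.2 m/s = 1.042e+04 s = 0.1206 d.
C = 6.996·exp(−0.41·0.1206) = 6.996·0.9518 = 6.658 mg/L.

6.66 mg/L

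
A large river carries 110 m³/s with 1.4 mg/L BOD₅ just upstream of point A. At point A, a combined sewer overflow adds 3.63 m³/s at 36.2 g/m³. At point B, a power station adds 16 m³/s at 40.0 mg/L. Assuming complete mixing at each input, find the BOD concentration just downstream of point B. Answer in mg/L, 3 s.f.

7.14 mg/L

After input A: C = (110·1.4 + 3.63·36.2) / 113.6 = 2.512 mg/L.
After input B: C = (113.6·2.512 + 16·40) / 129.6 = 7.139 mg/L.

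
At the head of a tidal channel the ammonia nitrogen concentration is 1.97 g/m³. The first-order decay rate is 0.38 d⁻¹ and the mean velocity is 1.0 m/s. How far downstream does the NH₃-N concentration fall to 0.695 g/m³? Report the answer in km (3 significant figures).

From C = C₀·e^(−kt), t = ln(C₀/C)/k = ln(1.97/0.695)/0.38 = 1.042/0.38 = 2.742 d.
Distance = v·t = 1.0 m/s × 2.369e+05 s = 2.369e+05 m = 236.9 km.

237 km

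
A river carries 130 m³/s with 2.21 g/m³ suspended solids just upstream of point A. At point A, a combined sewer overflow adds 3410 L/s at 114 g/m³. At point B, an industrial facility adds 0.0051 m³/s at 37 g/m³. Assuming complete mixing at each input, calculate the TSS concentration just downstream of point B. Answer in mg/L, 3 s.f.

3410 L/s = 3.41 m³/s.
After input A: C = (130·2.21 + 3.41·114) / 133.4 = 5.067 mg/L.
After input B: C = (133.4·5.067 + 0.0051·37) / 133.4 = 5.069 mg/L.

5.07 mg/L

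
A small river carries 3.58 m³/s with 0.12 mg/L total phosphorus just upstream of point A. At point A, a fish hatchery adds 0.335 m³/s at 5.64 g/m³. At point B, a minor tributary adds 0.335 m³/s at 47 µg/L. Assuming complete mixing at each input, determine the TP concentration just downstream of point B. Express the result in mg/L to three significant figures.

0.549 mg/L

After input A: C = (3.58·0.12 + 0.335·5.64) / 3.915 = 0.5923 mg/L.
47 µg/L = 0.047 mg/L.
After input B: C = (3.915·0.5923 + 0.335·0.047) / 4.25 = 0.5494 mg/L.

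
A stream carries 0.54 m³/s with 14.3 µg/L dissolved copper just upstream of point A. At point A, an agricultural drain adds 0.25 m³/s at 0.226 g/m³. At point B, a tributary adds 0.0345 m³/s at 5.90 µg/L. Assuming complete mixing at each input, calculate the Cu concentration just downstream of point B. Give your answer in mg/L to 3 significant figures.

0.0781 mg/L

14.3 µg/L = 0.0143 mg/L.
After input A: C = (0.54·0.0143 + 0.25·0.226) / 0.79 = 0.08129 mg/L.
5.90 µg/L = 0.0059 mg/L.
After input B: C = (0.79·0.08129 + 0.0345·0.0059) / 0.8245 = 0.07814 mg/L.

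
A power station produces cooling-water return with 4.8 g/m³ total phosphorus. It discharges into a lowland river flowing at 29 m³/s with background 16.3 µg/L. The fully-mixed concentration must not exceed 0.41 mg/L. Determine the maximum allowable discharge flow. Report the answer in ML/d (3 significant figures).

16.3 µg/L = 0.0163 mg/L.
Mass balance at complete mixing: C_std·(Q_w + Q_r) = Q_w·C_e + Q_r·C_b.
Rearranging, Q_w = Q_r·(C_std − C_b)/(C_e − C_std) = 29·(0.41 − 0.0163) / (4.8 − 0.41) = 2.601 m³/s.
= 224.7 ML/d.

225 ML/d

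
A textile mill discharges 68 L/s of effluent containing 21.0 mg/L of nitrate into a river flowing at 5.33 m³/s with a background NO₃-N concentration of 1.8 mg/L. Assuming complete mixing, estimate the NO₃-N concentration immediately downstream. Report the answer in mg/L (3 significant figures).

68 L/s = 0.068 m³/s.
Flow-weighted mixing gives C = (0.068·21 + 5.33·1.8) / (0.068 + 5.33) = 11.02/5.398 = 2.042 mg/L.

2.04 mg/L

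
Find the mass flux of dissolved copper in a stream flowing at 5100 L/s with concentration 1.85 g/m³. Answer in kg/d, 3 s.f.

5100 L/s = 5.1 m³/s.
Mass flux = Q·C = 5.1 m³/s × 1.85 g/m³ = 9.435 g/s.
= 9.435 g/s × 86.4 = 815.2 kg/d.

815 kg/d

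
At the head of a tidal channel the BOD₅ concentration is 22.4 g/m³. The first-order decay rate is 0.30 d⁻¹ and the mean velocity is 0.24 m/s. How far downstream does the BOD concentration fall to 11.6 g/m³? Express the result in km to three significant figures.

45.5 km

From C = C₀·e^(−kt), t = ln(C₀/C)/k = ln(22.4/11.6)/0.30 = 0.6581/0.30 = 2.194 d.
Distance = v·t = 0.24 m/s × 1.895e+05 s = 4.548e+04 m = 45.48 km.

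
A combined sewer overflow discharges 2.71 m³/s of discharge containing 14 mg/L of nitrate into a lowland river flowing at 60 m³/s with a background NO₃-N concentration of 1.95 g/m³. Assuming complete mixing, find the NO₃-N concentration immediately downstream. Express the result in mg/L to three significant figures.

2.47 mg/L

Conservation of mass across the mixing zone: C = (2.71·14 + 60·1.95) / (2.71 + 60) = 154.9/62.71 = 2.471 mg/L.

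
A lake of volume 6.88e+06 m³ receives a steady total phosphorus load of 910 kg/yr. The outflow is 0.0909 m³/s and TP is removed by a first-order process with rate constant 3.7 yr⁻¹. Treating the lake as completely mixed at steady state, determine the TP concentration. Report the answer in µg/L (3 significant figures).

Outflow Q = 0.0909 m³/s × 3.156e+07 s/yr = 2.869e+06 m³/yr.
Steady-state CSTR mass balance: W = Q·C + k·V·C, so C = W/(Q + kV).
Q + kV = 2.869e+06 + 3.7·6.88e+06 = 2.832e+07 m³/yr.
C = 910/2.832e+07 = 3.213e-05 kg/m³ = 0.03213 mg/L = 32.13 µg/L.

32.1 µg/L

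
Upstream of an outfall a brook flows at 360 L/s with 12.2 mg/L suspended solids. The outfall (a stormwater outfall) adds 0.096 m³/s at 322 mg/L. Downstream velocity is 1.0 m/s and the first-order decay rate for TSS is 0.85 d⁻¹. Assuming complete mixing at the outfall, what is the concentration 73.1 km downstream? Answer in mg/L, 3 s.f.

37.7 mg/L

360 L/s = 0.36 m³/s.
After complete mixing, C₀ = (0.096·322 + 0.36·12.2) / 0.456 = 77.42 mg/L.
Travel time t = 7.31e+04 m / 1.0 m/s = 7.31e+04 s = 0.8461 d.
C = 77.42·exp(−0.85·0.8461) = 77.42·0.4872 = 37.72 mg/L.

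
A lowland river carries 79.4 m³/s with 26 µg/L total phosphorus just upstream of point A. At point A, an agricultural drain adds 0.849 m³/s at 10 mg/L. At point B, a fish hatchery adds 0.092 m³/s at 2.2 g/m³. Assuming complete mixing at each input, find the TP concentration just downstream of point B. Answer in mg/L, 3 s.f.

26 µg/L = 0.026 mg/L.
After input A: C = (79.4·0.026 + 0.849·10) / 80.25 = 0.1315 mg/L.
After input B: C = (80.25·0.1315 + 0.092·2.2) / 80.34 = 0.1339 mg/L.

0.134 mg/L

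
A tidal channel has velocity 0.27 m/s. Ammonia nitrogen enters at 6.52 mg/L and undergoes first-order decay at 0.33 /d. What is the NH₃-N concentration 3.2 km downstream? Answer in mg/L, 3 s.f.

Travel time t = 3.2 km / 0.27 m/s = 3200/0.27 = 1.185e+04 s = 0.1372 d.
First-order decay: C = 6.52·exp(−0.33·0.1372) = 6.52·0.9557 = 6.231 mg/L.

6.23 mg/L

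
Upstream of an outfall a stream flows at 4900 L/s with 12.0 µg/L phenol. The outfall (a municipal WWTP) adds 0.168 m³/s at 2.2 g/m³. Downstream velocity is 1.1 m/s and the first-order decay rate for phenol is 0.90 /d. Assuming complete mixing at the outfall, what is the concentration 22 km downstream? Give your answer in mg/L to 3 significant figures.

4900 L/s = 4.9 m³/s.
12.0 µg/L = 0.012 mg/L.
After complete mixing, C₀ = (0.168·2.2 + 4.9·0.012) / 5.068 = 0.08453 mg/L.
Travel time t = 2.2e+04 m / 1.1 m/s = 2e+04 s = 0.2315 d.
C = 0.08453·exp(−0.90·0.2315) = 0.08453·0.8119 = 0.06863 mg/L.

0.0686 mg/L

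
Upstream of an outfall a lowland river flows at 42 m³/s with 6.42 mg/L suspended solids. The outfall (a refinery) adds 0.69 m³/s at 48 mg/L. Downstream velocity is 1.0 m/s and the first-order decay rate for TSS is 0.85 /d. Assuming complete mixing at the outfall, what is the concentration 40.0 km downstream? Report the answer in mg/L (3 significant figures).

After complete mixing, C₀ = (0.69·48 + 42·6.42) / 42.69 = 7.092 mg/L.
Travel time t = 4e+04 m / 1.0 m/s = 4e+04 s = 0.463 d.
C = 7.092·exp(−0.85·0.463) = 7.092·0.6747 = 4.785 mg/L.

4.78 mg/L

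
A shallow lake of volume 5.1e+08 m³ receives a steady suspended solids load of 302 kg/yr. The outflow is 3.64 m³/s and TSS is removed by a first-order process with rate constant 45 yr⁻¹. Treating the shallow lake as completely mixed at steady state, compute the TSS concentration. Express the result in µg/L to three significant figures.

0.0131 µg/L

Outflow Q = 3.64 m³/s × 3.156e+07 s/yr = 1.149e+08 m³/yr.
Steady-state CSTR mass balance: W = Q·C + k·V·C, so C = W/(Q + kV).
Q + kV = 1.149e+08 + 45·5.1e+08 = 2.306e+10 m³/yr.
C = 302/2.306e+10 = 1.309e-08 kg/m³ = 1.309e-05 mg/L = 0.01309 µg/L.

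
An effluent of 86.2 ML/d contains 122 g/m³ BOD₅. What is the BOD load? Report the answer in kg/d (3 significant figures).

10500 kg/d

86.2 ML/d = 0.9977 m³/s.
Mass flux = Q·C = 0.9977 m³/s × 122 g/m³ = 121.7 g/s.
= 121.7 g/s × 86.4 = 1.052e+04 kg/d.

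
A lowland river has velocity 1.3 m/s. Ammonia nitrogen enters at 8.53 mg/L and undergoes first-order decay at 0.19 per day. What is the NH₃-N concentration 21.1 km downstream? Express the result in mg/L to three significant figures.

8.23 mg/L

Travel time t = 21.1 km / 1.3 m/s = 2.11e+04/1.3 = 1.623e+04 s = 0.1879 d.
First-order decay: C = 8.53·exp(−0.19·0.1879) = 8.53·0.9649 = 8.231 mg/L.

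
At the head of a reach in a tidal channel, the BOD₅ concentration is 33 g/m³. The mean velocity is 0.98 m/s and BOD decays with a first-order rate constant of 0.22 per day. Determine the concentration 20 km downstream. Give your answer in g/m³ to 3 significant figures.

Travel time t = 20 km / 0.98 m/s = 2e+04/0.98 = 2.041e+04 s = 0.2362 d.
First-order decay: C = 33·exp(−0.22·0.2362) = 33·0.9494 = 31.33 g/m³.

31.3 g/m³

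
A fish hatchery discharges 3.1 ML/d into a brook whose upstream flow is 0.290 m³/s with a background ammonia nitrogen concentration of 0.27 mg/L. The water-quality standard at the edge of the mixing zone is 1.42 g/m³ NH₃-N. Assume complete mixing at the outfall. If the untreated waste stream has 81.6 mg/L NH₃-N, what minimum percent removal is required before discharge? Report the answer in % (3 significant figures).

86.9 %

3.1 ML/d = 0.03588 m³/s.
Mass balance: 1.42·0.3259 = 0.03588·Cₑ + 0.29·0.27.
Cₑ = (0.4627 − 0.0783) / 0.03588 = 10.71 mg/L.
Required removal = 1 − 10.71/81.6 = 86.87 %.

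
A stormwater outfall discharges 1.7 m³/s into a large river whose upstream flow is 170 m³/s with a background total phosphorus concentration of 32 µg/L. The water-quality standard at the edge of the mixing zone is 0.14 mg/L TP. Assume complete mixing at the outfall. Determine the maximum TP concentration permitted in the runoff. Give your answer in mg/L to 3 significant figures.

10.9 mg/L

32 µg/L = 0.032 mg/L.
Mass balance: 0.14·171.7 = 1.7·Cₑ + 170·0.032.
Cₑ = (24.04 − 5.44) / 1.7 = 10.94 mg/L.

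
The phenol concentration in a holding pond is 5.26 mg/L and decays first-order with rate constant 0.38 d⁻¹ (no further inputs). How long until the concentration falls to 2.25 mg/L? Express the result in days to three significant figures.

t = ln(C₀/C)/k = ln(5.26/2.25)/0.38 = 0.8492/0.38 = 2.235 d.

2.23 d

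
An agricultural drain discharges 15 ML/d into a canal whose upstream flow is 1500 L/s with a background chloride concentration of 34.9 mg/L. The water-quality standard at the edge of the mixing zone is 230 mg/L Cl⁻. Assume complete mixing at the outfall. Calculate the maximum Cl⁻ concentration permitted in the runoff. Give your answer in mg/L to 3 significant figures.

1920 mg/L

15 ML/d = 0.1736 m³/s.
1500 L/s = 1.5 m³/s.
Mass balance: 230·1.674 = 0.1736·Cₑ + 1.5·34.9.
Cₑ = (384.9 − 52.35) / 0.1736 = 1916 mg/L.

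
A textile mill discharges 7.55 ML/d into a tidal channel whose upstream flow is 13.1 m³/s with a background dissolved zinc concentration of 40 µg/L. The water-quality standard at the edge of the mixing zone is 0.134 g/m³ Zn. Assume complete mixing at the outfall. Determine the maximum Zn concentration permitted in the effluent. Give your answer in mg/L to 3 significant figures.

14.2 mg/L

7.55 ML/d = 0.08738 m³/s.
40 µg/L = 0.04 mg/L.
Mass balance: 0.134·13.19 = 0.08738·Cₑ + 13.1·0.04.
Cₑ = (1.767 − 0.524) / 0.08738 = 14.23 mg/L.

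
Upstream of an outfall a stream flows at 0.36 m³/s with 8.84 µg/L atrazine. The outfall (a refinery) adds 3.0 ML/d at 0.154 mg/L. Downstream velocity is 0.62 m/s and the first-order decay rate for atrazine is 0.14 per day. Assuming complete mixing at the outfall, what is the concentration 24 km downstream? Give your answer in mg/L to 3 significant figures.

0.0203 mg/L

3.0 ML/d = 0.03472 m³/s.
8.84 µg/L = 0.00884 mg/L.
After complete mixing, C₀ = (0.03472·0.154 + 0.36·0.00884) / 0.3947 = 0.02161 mg/L.
Travel time t = 2.4e+04 m / 0.62 m/s = 3.871e+04 s = 0.448 d.
C = 0.02161·exp(−0.14·0.448) = 0.02161·0.9392 = 0.0203 mg/L.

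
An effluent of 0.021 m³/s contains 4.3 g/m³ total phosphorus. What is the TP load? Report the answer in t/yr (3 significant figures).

2.85 t/yr

Mass flux = Q·C = 0.021 m³/s × 4.3 g/m³ = 0.0903 g/s.
= 0.0903 g/s × 31.56 = 2.85 t/yr.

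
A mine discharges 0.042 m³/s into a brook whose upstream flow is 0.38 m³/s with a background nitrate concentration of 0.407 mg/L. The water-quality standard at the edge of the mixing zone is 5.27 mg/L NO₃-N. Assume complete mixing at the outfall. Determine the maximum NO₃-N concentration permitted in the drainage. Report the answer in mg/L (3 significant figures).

49.3 mg/L

Mass balance: 5.27·0.422 = 0.042·Cₑ + 0.38·0.407.
Cₑ = (2.224 − 0.1547) / 0.042 = 49.27 mg/L.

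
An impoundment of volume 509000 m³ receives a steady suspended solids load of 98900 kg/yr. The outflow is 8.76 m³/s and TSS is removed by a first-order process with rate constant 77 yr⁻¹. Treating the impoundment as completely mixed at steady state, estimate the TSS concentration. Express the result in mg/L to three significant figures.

0.313 mg/L

Outflow Q = 8.76 m³/s × 3.156e+07 s/yr = 2.764e+08 m³/yr.
Steady-state CSTR mass balance: W = Q·C + k·V·C, so C = W/(Q + kV).
Q + kV = 2.764e+08 + 77·509000 = 3.156e+08 m³/yr.
C = 98900/3.156e+08 = 0.0003133 kg/m³ = 0.3133 mg/L.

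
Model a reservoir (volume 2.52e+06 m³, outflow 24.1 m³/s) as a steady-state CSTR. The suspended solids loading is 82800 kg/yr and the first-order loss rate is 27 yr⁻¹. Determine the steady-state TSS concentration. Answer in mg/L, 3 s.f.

Outflow Q = 24.1 m³/s × 3.156e+07 s/yr = 7.605e+08 m³/yr.
Steady-state CSTR mass balance: W = Q·C + k·V·C, so C = W/(Q + kV).
Q + kV = 7.605e+08 + 27·2.52e+06 = 8.286e+08 m³/yr.
C = 82800/8.286e+08 = 9.993e-05 kg/m³ = 0.09993 mg/L.

0.0999 mg/L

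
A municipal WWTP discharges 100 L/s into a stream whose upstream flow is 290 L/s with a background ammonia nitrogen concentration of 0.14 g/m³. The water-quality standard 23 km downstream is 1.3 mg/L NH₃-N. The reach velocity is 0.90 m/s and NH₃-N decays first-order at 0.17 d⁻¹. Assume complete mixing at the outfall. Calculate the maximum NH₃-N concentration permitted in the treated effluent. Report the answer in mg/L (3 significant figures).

100 L/s = 0.1 m³/s.
290 L/s = 0.29 m³/s.
Travel time to the compliance point: t = 2.3e+04/0.90 = 2.556e+04 s = 0.2958 d; decay factor exp(−0.17·0.2958) = 0.951.
So the concentration just after mixing may be at most 1.3/0.951 = 1.367 mg/L.
Mass balance: 1.367·0.39 = 0.1·Cₑ + 0.29·0.14.
Cₑ = (0.5331 − 0.0406) / 0.1 = 4.925 mg/L.

4.93 mg/L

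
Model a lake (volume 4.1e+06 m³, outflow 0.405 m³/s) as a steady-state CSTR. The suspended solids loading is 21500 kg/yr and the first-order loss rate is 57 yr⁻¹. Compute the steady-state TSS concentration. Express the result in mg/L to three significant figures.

0.0872 mg/L

Outflow Q = 0.405 m³/s × 3.156e+07 s/yr = 1.278e+07 m³/yr.
Steady-state CSTR mass balance: W = Q·C + k·V·C, so C = W/(Q + kV).
Q + kV = 1.278e+07 + 57·4.1e+06 = 2.465e+08 m³/yr.
C = 21500/2.465e+08 = 8.723e-05 kg/m³ = 0.08723 mg/L.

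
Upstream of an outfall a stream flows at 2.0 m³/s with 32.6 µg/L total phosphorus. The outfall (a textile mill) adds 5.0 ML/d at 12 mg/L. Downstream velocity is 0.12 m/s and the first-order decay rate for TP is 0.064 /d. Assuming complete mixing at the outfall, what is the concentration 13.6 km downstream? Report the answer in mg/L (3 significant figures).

0.339 mg/L

5.0 ML/d = 0.05787 m³/s.
32.6 µg/L = 0.0326 mg/L.
After complete mixing, C₀ = (0.05787·12 + 2·0.0326) / 2.058 = 0.3691 mg/L.
Travel time t = 1.36e+04 m / 0.12 m/s = 1.133e+05 s = 1.312 d.
C = 0.3691·exp(−0.064·1.312) = 0.3691·0.9195 = 0.3394 mg/L.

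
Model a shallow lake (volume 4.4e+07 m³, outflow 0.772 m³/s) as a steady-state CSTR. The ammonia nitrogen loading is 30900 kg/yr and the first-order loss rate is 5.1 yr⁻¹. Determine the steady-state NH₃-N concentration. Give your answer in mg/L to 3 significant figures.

Outflow Q = 0.772 m³/s × 3.156e+07 s/yr = 2.436e+07 m³/yr.
Steady-state CSTR mass balance: W = Q·C + k·V·C, so C = W/(Q + kV).
Q + kV = 2.436e+07 + 5.1·4.4e+07 = 2.488e+08 m³/yr.
C = 30900/2.488e+08 = 0.0001242 kg/m³ = 0.1242 mg/L.

0.124 mg/L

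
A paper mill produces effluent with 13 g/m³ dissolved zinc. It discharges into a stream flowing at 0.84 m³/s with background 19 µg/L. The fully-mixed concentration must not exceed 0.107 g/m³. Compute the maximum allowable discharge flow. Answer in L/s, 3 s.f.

19 µg/L = 0.019 mg/L.
Mass balance at complete mixing: C_std·(Q_w + Q_r) = Q_w·C_e + Q_r·C_b.
Rearranging, Q_w = Q_r·(C_std − C_b)/(C_e − C_std) = 0.84·(0.107 − 0.019) / (13 − 0.107) = 0.005733 m³/s.
= 5.733 L/s.

5.73 L/s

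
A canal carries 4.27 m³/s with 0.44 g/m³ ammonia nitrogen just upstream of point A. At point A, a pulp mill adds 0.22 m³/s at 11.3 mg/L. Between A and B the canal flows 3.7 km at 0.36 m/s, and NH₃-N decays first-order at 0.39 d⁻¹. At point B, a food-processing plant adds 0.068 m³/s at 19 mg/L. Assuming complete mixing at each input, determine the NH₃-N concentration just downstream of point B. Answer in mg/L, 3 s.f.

1.20 mg/L

After input A: C = (4.27·0.44 + 0.22·11.3) / 4.49 = 0.9721 mg/L.
Over the 3.7 km reach to input B (t = 1.028e+04 s = 0.119 d), decay gives C = 0.9721·exp(−0.39·0.119) = 0.928 mg/L.
After input B: C = (4.49·0.928 + 0.068·19) / 4.558 = 1.198 mg/L.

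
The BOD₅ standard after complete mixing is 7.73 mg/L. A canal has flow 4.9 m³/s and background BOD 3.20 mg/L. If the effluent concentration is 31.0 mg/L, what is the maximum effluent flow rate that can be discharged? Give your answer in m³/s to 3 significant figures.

Mass balance at complete mixing: C_std·(Q_w + Q_r) = Q_w·C_e + Q_r·C_b.
Rearranging, Q_w = Q_r·(C_std − C_b)/(C_e − C_std) = 4.9·(7.73 − 3.2) / (31 − 7.73) = 0.9539 m³/s.

0.954 m³/s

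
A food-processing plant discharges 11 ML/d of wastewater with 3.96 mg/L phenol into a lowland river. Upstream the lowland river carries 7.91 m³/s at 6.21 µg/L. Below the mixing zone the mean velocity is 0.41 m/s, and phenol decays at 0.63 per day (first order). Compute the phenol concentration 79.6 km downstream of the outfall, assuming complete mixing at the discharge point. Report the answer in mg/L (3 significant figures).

11 ML/d = 0.1273 m³/s.
6.21 µg/L = 0.00621 mg/L.
After complete mixing, C₀ = (0.1273·3.96 + 7.91·0.00621) / 8.037 = 0.06884 mg/L.
Travel time t = 7.96e+04 m / 0.41 m/s = 1.941e+05 s = 2.247 d.
C = 0.06884·exp(−0.63·2.247) = 0.06884·0.2428 = 0.01671 mg/L.

0.0167 mg/L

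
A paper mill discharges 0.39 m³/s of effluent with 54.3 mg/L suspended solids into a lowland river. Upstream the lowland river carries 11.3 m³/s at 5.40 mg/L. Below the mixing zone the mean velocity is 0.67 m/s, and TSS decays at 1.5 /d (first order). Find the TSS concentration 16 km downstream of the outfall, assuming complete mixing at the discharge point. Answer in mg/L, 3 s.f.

After complete mixing, C₀ = (0.39·54.3 + 11.3·5.4) / 11.69 = 7.031 mg/L.
Travel time t = 1.6e+04 m / 0.67 m/s = 2.388e+04 s = 0.2764 d.
C = 7.031·exp(−1.5·0.2764) = 7.031·0.6606 = 4.645 mg/L.

4.64 mg/L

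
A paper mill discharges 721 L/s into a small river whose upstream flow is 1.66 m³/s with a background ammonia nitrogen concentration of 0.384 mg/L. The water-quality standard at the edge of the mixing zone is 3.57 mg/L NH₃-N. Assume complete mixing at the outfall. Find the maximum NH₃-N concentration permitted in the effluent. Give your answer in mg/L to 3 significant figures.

10.9 mg/L

721 L/s = 0.721 m³/s.
Mass balance: 3.57·2.381 = 0.721·Cₑ + 1.66·0.384.
Cₑ = (8.5 − 0.6374) / 0.721 = 10.91 mg/L.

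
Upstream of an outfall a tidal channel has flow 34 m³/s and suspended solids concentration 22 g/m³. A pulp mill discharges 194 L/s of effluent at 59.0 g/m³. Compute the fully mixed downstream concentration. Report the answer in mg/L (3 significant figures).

194 L/s = 0.194 m³/s.
Conservation of mass across the mixing zone: C = (0.194·59 + 34·22) / (0.194 + 34) = 759.4/34.19 = 22.21 mg/L.

22.2 mg/L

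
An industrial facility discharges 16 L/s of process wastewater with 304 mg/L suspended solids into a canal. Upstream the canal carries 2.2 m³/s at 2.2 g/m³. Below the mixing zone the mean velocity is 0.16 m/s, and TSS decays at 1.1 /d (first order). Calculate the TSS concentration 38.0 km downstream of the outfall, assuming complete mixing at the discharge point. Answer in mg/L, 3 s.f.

16 L/s = 0.016 m³/s.
After complete mixing, C₀ = (0.016·304 + 2.2·2.2) / 2.216 = 4.379 mg/L.
Travel time t = 3.8e+04 m / 0.16 m/s = 2.375e+05 s = 2.749 d.
C = 4.379·exp(−1.1·2.749) = 4.379·0.04862 = 0.2129 mg/L.

0.213 mg/L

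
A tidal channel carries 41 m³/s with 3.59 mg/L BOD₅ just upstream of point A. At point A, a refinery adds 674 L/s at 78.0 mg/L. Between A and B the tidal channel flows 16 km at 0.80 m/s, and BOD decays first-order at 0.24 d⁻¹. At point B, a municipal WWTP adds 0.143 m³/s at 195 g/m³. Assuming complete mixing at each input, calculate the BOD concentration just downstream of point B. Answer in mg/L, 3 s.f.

5.19 mg/L

674 L/s = 0.674 m³/s.
After input A: C = (41·3.59 + 0.674·78) / 41.67 = 4.793 mg/L.
Over the 16 km reach to input B (t = 2e+04 s = 0.2315 d), decay gives C = 4.793·exp(−0.24·0.2315) = 4.534 mg/L.
After input B: C = (41.67·4.534 + 0.143·195) / 41.82 = 5.186 mg/L.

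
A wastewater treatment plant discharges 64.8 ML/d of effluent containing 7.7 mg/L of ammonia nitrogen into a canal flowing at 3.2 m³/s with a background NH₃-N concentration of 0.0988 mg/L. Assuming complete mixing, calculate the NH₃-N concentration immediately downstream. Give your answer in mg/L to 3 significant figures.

1.54 mg/L

64.8 ML/d = 0.75 m³/s.
By mass balance at complete mixing, C = (0.75·7.7 + 3.2·0.0988) / (0.75 + 3.2) = 6.091/3.95 = 1.542 mg/L.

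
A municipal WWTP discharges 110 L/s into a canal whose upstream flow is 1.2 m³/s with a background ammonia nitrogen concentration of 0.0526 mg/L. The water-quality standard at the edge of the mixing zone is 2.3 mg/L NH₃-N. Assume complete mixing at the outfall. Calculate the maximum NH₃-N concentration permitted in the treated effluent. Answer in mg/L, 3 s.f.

110 L/s = 0.11 m³/s.
Mass balance: 2.3·1.31 = 0.11·Cₑ + 1.2·0.0526.
Cₑ = (3.013 − 0.06312) / 0.11 = 26.82 mg/L.

26.8 mg/L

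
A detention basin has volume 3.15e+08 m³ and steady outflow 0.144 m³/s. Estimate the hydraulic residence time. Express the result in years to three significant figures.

69.3 yr

Q = 0.144 m³/s × 3.156e+07 s/yr = 4.544e+06 m³/yr.
Hydraulic residence time τ = V/Q = 3.15e+08/4.544e+06 = 69.32 yr.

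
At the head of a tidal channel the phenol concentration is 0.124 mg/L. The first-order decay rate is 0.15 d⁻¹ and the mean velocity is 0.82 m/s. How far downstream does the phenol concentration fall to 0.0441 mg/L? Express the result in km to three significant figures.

From C = C₀·e^(−kt), t = ln(C₀/C)/k = ln(0.124/0.0441)/0.15 = 1.034/0.15 = 6.892 d.
Distance = v·t = 0.82 m/s × 5.955e+05 s = 4.883e+05 m = 488.3 km.

488 km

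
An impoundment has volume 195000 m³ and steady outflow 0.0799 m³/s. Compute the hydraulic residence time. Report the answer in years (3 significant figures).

0.0773 yr

Q = 0.0799 m³/s × 3.156e+07 s/yr = 2.521e+06 m³/yr.
Hydraulic residence time τ = V/Q = 195000/2.521e+06 = 0.07734 yr.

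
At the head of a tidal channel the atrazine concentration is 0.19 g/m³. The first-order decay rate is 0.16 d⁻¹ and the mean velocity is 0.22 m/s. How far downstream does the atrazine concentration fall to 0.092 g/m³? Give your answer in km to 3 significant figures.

86.2 km

From C = C₀·e^(−kt), t = ln(C₀/C)/k = ln(0.19/0.092)/0.16 = 0.7252/0.16 = 4.533 d.
Distance = v·t = 0.22 m/s × 3.916e+05 s = 8.616e+04 m = 86.16 km.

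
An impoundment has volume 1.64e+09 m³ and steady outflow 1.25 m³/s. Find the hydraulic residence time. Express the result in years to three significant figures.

41.6 yr

Q = 1.25 m³/s × 3.156e+07 s/yr = 3.945e+07 m³/yr.
Hydraulic residence time τ = V/Q = 1.64e+09/3.945e+07 = 41.57 yr.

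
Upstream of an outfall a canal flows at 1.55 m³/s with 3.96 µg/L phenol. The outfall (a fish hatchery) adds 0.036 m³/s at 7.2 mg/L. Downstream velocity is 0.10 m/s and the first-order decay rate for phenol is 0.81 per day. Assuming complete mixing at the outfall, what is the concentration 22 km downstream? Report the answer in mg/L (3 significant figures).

0.0213 mg/L

3.96 µg/L = 0.00396 mg/L.
After complete mixing, C₀ = (0.036·7.2 + 1.55·0.00396) / 1.586 = 0.1673 mg/L.
Travel time t = 2.2e+04 m / 0.10 m/s = 2.2e+05 s = 2.546 d.
C = 0.1673·exp(−0.81·2.546) = 0.1673·0.1271 = 0.02127 mg/L.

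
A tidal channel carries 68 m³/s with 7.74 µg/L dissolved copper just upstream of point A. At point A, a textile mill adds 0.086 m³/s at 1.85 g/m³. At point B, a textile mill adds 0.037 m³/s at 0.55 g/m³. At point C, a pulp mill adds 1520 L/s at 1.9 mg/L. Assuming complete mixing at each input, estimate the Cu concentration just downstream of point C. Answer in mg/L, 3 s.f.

7.74 µg/L = 0.00774 mg/L.
After input A: C = (68·0.00774 + 0.086·1.85) / 68.09 = 0.01007 mg/L.
After input B: C = (68.09·0.01007 + 0.037·0.55) / 68.12 = 0.01036 mg/L.
1520 L/s = 1.52 m³/s.
After input C: C = (68.12·0.01036 + 1.52·1.9) / 69.64 = 0.0516 mg/L.

0.0516 mg/L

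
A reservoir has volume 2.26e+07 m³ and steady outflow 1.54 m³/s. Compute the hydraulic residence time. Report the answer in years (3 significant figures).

0.465 yr

Q = 1.54 m³/s × 3.156e+07 s/yr = 4.86e+07 m³/yr.
Hydraulic residence time τ = V/Q = 2.26e+07/4.86e+07 = 0.465 yr.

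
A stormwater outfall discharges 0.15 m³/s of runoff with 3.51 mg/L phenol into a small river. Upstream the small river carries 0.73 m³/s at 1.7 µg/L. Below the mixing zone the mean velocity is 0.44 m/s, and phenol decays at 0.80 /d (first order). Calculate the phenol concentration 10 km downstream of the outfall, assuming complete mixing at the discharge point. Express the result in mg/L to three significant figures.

0.486 mg/L

1.7 µg/L = 0.0017 mg/L.
After complete mixing, C₀ = (0.15·3.51 + 0.73·0.0017) / 0.88 = 0.5997 mg/L.
Travel time t = 1e+04 m / 0.44 m/s = 2.273e+04 s = 0.263 d.
C = 0.5997·exp(−0.80·0.263) = 0.5997·0.8102 = 0.4859 mg/L.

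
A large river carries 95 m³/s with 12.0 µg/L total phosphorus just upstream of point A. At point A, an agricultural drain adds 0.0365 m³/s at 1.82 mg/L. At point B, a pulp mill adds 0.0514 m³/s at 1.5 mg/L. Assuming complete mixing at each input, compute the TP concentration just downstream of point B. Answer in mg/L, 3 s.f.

12.0 µg/L = 0.012 mg/L.
After input A: C = (95·0.012 + 0.0365·1.82) / 95.04 = 0.01269 mg/L.
After input B: C = (95.04·0.01269 + 0.0514·1.5) / 95.09 = 0.0135 mg/L.

0.0135 mg/L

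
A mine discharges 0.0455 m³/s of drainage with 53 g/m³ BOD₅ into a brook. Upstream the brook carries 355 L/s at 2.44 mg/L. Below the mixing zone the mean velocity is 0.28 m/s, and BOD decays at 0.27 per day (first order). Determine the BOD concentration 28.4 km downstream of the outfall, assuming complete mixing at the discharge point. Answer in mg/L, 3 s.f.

355 L/s = 0.355 m³/s.
After complete mixing, C₀ = (0.0455·53 + 0.355·2.44) / 0.4005 = 8.184 mg/L.
Travel time t = 2.84e+04 m / 0.28 m/s = 1.014e+05 s = 1.174 d.
C = 8.184·exp(−0.27·1.174) = 8.184·0.7284 = 5.961 mg/L.

5.96 mg/L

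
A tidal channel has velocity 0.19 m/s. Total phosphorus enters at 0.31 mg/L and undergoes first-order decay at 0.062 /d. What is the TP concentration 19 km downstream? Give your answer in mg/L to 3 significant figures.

Travel time t = 19 km / 0.19 m/s = 1.9e+04/0.19 = 1e+05 s = 1.157 d.
First-order decay: C = 0.31·exp(−0.062·1.157) = 0.31·0.9308 = 0.2885 mg/L.

0.289 mg/L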